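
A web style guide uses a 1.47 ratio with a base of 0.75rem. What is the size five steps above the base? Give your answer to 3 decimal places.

5.148rem

0.75 × 1.47⁵ = 0.75 × 6.86415 ≈ 5.148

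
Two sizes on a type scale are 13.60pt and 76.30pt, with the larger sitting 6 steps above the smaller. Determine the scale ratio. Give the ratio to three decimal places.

1.333

r⁶ = 76.30 / 13.60, so r = (76.30/13.60)^(1/6).
r = 5.6103^(1/6) ≈ 1.3330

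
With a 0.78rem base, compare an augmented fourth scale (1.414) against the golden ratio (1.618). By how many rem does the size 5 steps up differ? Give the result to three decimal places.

4.240rem

Augmented fourth: 0.78 × 1.414⁵ = 4.40902rem
Golden ratio: 0.78 × 1.618⁵ = 8.64942rem
Difference: 8.64942 − 4.40902 = 4.24040rem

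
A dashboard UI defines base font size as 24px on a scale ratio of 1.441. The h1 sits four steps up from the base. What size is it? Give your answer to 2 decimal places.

A modular type scale is a geometric sequence: sizeₙ = base × rⁿ.
24.0 × 1.441⁴ = 24.0 × 4.31177 ≈ 103.48

103.48px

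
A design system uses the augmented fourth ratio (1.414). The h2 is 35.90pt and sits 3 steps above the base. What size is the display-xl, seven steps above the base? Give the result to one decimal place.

143.5pt

35.90 × 1.414⁴ = 35.90 × 3.99758 ≈ 143.513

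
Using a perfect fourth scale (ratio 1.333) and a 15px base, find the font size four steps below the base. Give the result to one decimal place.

15.0 ÷ 1.333⁴ = 15.0 ÷ 3.15733 ≈ 4.75

4.8px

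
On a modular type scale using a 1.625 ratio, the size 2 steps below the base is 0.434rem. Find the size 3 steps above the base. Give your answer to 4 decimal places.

The gap is 3 − (-2) = 5 steps, so the factor is 1.625^5.
0.434 × 1.625⁵ = 0.434 × 11.33096 ≈ 4.9176

4.9176rem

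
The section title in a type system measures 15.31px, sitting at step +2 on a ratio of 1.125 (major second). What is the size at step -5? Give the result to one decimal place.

The gap is -5 − (2) = -7 steps, so the factor is 1.125^-7.
15.31 ÷ 1.125⁷ = 15.31 ÷ 2.28070 ≈ 6.713

6.7px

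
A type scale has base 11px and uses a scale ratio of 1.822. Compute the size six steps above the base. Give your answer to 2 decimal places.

Each step on a modular scale multiplies by the ratio, so the size n steps from the base is base × ratioⁿ.
11.0 × 1.822⁶ = 11.0 × 36.58392 ≈ 402.42

402.42px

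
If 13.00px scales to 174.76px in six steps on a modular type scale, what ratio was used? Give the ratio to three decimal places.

The ratio satisfies 13.00 × r⁶ = 174.76, so r = (174.76 / 13.00)^(1/6).
r = 13.4431^(1/6) ≈ 1.5420

1.542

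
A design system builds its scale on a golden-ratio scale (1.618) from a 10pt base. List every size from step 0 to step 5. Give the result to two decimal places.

10.00pt, 16.18pt, 26.18pt, 42.36pt, 68.54pt, 110.89pt

Step 0: 10pt
Step 1: 10.0 × 1.618 = 16.18
Step 2: 10.0 × 1.618² = 26.18
Step 3: 10.0 × 1.618³ = 42.36
Step 4: 10.0 × 1.618⁴ = 68.54
Step 5: 10.0 × 1.618⁵ = 110.89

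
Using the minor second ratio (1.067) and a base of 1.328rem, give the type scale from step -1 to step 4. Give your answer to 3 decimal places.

1.245rem, 1.328rem, 1.417rem, 1.512rem, 1.613rem, 1.721rem

Step -1: 1.328 ÷ 1.067 = 1.245
Step 0: 1.328rem
Step 1: 1.328 × 1.067 = 1.417
Step 2: 1.328 × 1.067² = 1.512
Step 3: 1.328 × 1.067³ = 1.613
Step 4: 1.328 × 1.067⁴ = 1.721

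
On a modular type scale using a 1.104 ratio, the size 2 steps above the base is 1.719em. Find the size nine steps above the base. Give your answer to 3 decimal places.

3.436em

1.719 × 1.104⁷ = 1.719 × 1.99887 ≈ 3.436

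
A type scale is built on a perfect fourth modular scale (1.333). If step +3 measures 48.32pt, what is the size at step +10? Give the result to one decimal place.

361.4pt

48.32 × 1.333⁷ = 48.32 × 7.47844 ≈ 361.358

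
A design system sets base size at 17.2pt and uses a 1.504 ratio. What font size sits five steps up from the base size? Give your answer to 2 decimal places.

132.36pt

Each step on a modular scale multiplies by the ratio, so the size n steps from the base is base × ratioⁿ.
17.2 × 1.504⁵ = 17.2 × 7.69554 ≈ 132.36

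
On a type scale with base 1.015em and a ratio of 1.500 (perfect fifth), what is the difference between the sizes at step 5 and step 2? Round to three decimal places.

Step 2: 1.015 × 1.500² = 2.28375em
Step 5: 1.015 × 1.500⁵ = 7.70766em
Difference: 7.70766 − 2.28375 = 5.42391em

5.424em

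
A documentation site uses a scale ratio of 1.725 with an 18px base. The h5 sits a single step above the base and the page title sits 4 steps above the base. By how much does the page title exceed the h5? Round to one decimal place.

Step 1: 18.0 × 1.725 = 31.050px
Step 4: 18.0 × 1.725⁴ = 159.378px
Difference: 159.378 − 31.050 = 128.328px

128.3px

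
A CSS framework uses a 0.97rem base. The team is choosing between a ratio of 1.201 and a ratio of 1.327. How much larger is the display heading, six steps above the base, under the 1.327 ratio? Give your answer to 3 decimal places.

2.386rem

At 1.201: 0.97 × 1.201⁶ = 2.91092rem
At 1.327: 0.97 × 1.327⁶ = 5.29660rem
Difference: 5.29660 − 2.91092 = 2.38568rem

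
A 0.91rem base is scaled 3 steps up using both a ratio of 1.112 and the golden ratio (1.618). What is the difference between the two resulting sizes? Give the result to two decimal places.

At 1.112: 0.91 × 1.112³ = 1.2513rem
Golden ratio: 0.91 × 1.618³ = 3.8546rem
Difference: 3.8546 − 1.2513 = 2.6033rem

2.60rem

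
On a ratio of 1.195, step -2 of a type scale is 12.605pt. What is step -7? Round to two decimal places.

12.605 ÷ 1.195⁵ = 12.605 ÷ 2.43691 ≈ 5.173

5.17pt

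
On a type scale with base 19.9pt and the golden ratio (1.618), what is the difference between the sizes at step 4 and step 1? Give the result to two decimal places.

Step 1: 19.9 × 1.618 = 32.1982pt
Step 4: 19.9 × 1.618⁴ = 136.3852pt
Difference: 136.3852 − 32.1982 = 104.1870pt

104.19pt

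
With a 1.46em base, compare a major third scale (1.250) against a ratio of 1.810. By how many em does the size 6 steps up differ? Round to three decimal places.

45.767em

Major third: 1.46 × 1.250⁶ = 5.56946em
At 1.810: 1.46 × 1.810⁶ = 51.33627em
Difference: 51.33627 − 5.56946 = 45.76681em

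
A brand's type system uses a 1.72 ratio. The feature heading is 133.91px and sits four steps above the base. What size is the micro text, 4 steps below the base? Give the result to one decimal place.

Moving from step +4 to step -4 is 8 steps down, so divide by r⁸.
133.91 ÷ 1.72⁸ = 133.91 ÷ 76.59979 ≈ 1.748

1.7px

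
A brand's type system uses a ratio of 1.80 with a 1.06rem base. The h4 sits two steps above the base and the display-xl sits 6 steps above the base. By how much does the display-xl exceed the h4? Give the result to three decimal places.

32.619rem

Step 2: 1.06 × 1.80² = 3.43440rem
Step 6: 1.06 × 1.80⁶ = 36.05296rem
Difference: 36.05296 − 3.43440 = 32.61856rem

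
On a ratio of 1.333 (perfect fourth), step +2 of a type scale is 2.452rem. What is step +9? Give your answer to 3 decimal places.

2.452 × 1.333⁷ = 2.452 × 7.47844 ≈ 18.337

18.337rem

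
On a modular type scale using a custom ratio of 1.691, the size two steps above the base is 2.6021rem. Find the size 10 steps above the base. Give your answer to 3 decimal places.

173.969rem

2.6021 × 1.691⁸ = 2.6021 × 66.85730 ≈ 173.969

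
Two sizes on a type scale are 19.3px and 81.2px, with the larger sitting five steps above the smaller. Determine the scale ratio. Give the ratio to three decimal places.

r⁵ = 81.2 / 19.3, so r = (81.2/19.3)^(1/5).
r = 4.2073^(1/5) ≈ 1.3329

1.333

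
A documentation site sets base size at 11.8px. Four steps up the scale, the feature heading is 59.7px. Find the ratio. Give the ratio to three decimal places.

1.500

r⁴ = 59.7 / 11.8, so r = (59.7/11.8)^(1/4).
r = 5.0593^(1/4) ≈ 1.4998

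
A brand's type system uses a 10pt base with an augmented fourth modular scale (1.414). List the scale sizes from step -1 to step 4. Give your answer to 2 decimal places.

Step -1: 10.0 ÷ 1.414 = 7.07
Step 0: 10pt
Step 1: 10.0 × 1.414 = 14.14
Step 2: 10.0 × 1.414² = 19.99
Step 3: 10.0 × 1.414³ = 28.27
Step 4: 10.0 × 1.414⁴ = 39.98

7.07pt, 10.00pt, 14.14pt, 19.99pt, 28.27pt, 39.98pt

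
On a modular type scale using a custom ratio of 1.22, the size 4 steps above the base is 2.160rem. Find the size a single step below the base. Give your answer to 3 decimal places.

0.799rem

Moving from step +4 to step -1 is 5 steps down, so divide by r⁵.
2.160 ÷ 1.22⁵ = 2.160 ÷ 2.70271 ≈ 0.799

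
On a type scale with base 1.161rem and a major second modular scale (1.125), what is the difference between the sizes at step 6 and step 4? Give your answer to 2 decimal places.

0.49rem

Step 4: 1.161 × 1.125⁴ = 1.8597rem
Step 6: 1.161 × 1.125⁶ = 2.3537rem
Difference: 2.3537 − 1.8597 = 0.4940rem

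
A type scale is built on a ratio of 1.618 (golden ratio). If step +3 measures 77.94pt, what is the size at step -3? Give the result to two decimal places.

77.94 ÷ 1.618⁶ = 77.94 ÷ 17.94201 ≈ 4.344

4.34pt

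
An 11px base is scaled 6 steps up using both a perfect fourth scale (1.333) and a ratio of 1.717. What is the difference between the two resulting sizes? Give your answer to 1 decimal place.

220.1px

Perfect fourth: 11.0 × 1.333⁶ = 61.713px
At 1.717: 11.0 × 1.717⁶ = 281.848px
Difference: 281.848 − 61.713 = 220.135px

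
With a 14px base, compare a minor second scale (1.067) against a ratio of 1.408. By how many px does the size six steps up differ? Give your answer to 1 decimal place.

88.4px

Minor second: 14.0 × 1.067⁶ = 20.659px
At 1.408: 14.0 × 1.408⁶ = 109.080px
Difference: 109.080 − 20.659 = 88.421px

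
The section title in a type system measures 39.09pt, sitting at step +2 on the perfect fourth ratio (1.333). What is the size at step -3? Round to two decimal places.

9.29pt

The gap is -3 − (2) = -5 steps, so the factor is 1.333^-5.
39.09 ÷ 1.333⁵ = 39.09 ÷ 4.20873 ≈ 9.288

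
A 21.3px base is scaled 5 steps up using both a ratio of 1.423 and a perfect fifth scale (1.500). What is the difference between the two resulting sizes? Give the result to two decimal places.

37.47px

At 1.423: 21.3 × 1.423⁵ = 124.2808px
Perfect fifth: 21.3 × 1.500⁵ = 161.7469px
Difference: 161.7469 − 124.2808 = 37.4661px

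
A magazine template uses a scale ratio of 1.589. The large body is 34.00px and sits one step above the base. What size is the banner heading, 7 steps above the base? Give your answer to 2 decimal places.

547.30px

34.00 × 1.589⁶ = 34.00 × 16.09694 ≈ 547.296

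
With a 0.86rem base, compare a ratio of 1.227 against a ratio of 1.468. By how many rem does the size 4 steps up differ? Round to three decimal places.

2.045rem

At 1.227: 0.86 × 1.227⁴ = 1.94929rem
At 1.468: 0.86 × 1.468⁴ = 3.99395rem
Difference: 3.99395 − 1.94929 = 2.04466rem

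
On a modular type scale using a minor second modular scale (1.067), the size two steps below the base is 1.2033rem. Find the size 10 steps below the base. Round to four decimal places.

The gap is -10 − (-2) = -8 steps, so the factor is 1.067^-8.
1.2033 ÷ 1.067⁸ = 1.2033 ÷ 1.68002 ≈ 0.7162

0.7162rem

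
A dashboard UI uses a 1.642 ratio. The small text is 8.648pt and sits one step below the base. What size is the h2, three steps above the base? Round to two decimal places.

The gap is 3 − (-1) = 4 steps, so the factor is 1.642^4.
8.648 × 1.642⁴ = 8.648 × 7.26930 ≈ 62.865

62.86pt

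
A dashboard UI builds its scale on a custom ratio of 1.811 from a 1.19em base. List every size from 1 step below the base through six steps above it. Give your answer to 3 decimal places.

0.657em, 1.190em, 2.155em, 3.903em, 7.068em, 12.800em, 23.181em, 41.981em

Step -1: 1.19 ÷ 1.811 = 0.657
Step 0: 1.19em
Step 1: 1.19 × 1.811 = 2.155
Step 2: 1.19 × 1.811² = 3.903
Step 3: 1.19 × 1.811³ = 7.068
Step 4: 1.19 × 1.811⁴ = 12.800
Step 5: 1.19 × 1.811⁵ = 23.181
Step 6: 1.19 × 1.811⁶ = 41.981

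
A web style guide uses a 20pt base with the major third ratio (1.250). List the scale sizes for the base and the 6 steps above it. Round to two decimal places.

Step 0: 20pt
Step 1: 20.0 × 1.250 = 25.00
Step 2: 20.0 × 1.250² = 31.25
Step 3: 20.0 × 1.250³ = 39.06
Step 4: 20.0 × 1.250⁴ = 48.83
Step 5: 20.0 × 1.250⁵ = 61.04
Step 6: 20.0 × 1.250⁶ = 76.29

20.00pt, 25.00pt, 31.25pt, 39.06pt, 48.83pt, 61.04pt, 76.29pt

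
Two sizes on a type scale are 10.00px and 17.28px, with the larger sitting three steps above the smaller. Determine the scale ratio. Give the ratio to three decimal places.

The ratio satisfies 10.00 × r³ = 17.28, so r = (17.28 / 10.00)^(1/3).
r = 1.7280^(1/3) ≈ 1.2000

1.200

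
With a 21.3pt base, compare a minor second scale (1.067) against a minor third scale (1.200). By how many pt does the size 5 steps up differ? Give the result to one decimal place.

Minor second: 21.3 × 1.067⁵ = 29.458pt
Minor third: 21.3 × 1.200⁵ = 53.001pt
Difference: 53.001 − 29.458 = 23.543pt

23.5pt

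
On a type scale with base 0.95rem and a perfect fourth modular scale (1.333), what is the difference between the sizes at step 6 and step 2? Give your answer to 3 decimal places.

3.642rem

Step 2: 0.95 × 1.333² = 1.68804rem
Step 6: 0.95 × 1.333⁶ = 5.32972rem
Difference: 5.32972 − 1.68804 = 3.64168rem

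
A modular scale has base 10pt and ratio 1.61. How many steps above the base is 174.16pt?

6

1.61ⁿ = 174.16 / 10 = 17.4160
n = ln(17.4160) / ln(1.61) = 2.8574 / 0.4762 ≈ 6.00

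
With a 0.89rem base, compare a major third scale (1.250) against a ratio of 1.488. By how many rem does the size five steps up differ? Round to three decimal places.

3.776rem

Major third: 0.89 × 1.250⁵ = 2.71606rem
At 1.488: 0.89 × 1.488⁵ = 6.49239rem
Difference: 6.49239 − 2.71606 = 3.77633rem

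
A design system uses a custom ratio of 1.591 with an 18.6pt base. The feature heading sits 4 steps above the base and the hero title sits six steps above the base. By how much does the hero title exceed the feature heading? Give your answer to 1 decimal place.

Step 4: 18.6 × 1.591⁴ = 119.177pt
Step 6: 18.6 × 1.591⁶ = 301.671pt
Difference: 301.671 − 119.177 = 182.494pt

182.5pt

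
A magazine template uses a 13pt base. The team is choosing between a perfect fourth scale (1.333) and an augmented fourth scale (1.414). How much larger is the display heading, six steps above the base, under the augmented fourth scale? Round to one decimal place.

Perfect fourth: 13.0 × 1.333⁶ = 72.933pt
Augmented fourth: 13.0 × 1.414⁶ = 103.906pt
Difference: 103.906 − 72.933 = 30.973pt

31.0pt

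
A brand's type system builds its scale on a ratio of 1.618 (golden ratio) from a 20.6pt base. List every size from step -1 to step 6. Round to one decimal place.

Step -1: 20.6 ÷ 1.618 = 12.7
Step 0: 20.6pt
Step 1: 20.6 × 1.618 = 33.3
Step 2: 20.6 × 1.618² = 53.9
Step 3: 20.6 × 1.618³ = 87.3
Step 4: 20.6 × 1.618⁴ = 141.2
Step 5: 20.6 × 1.618⁵ = 228.4
Step 6: 20.6 × 1.618⁶ = 369.6

12.7pt, 20.6pt, 33.3pt, 53.9pt, 87.3pt, 141.2pt, 228.4pt, 369.6pt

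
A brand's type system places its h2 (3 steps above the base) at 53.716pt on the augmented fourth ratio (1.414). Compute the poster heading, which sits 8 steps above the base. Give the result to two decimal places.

303.63pt

Moving from step +3 to step +8 is 5 steps up, so multiply by r⁵.
53.716 × 1.414⁵ = 53.716 × 5.65258 ≈ 303.634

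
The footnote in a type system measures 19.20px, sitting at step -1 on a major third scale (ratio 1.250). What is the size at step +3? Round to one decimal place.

46.9px

19.20 × 1.250⁴ = 19.20 × 2.44141 ≈ 46.875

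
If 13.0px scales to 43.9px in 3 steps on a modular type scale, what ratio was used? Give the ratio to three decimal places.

1.500

The ratio satisfies 13.0 × r³ = 43.9, so r = (43.9 / 13.0)^(1/3).
r = 3.3769^(1/3) ≈ 1.5003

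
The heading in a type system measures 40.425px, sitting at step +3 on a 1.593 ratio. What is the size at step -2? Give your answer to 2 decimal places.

The gap is -2 − (3) = -5 steps, so the factor is 1.593^-5.
40.425 ÷ 1.593⁵ = 40.425 ÷ 10.25838 ≈ 3.941

3.94px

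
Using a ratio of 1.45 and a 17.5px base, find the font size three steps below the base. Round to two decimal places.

17.5 ÷ 1.45³ = 17.5 ÷ 3.04862 ≈ 5.74

5.74px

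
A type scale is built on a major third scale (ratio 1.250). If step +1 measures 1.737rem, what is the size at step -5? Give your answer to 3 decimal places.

The gap is -5 − (1) = -6 steps, so the factor is 1.250^-6.
1.737 ÷ 1.250⁶ = 1.737 ÷ 3.81470 ≈ 0.455

0.455rem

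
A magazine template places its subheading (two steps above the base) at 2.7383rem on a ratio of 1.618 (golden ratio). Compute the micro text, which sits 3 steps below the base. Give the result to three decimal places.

0.247rem

2.7383 ÷ 1.618⁵ = 2.7383 ÷ 11.08901 ≈ 0.247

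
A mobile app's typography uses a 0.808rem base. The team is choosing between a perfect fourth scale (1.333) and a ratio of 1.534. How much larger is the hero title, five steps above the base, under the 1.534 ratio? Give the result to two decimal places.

3.46rem

Perfect fourth: 0.808 × 1.333⁵ = 3.4007rem
At 1.534: 0.808 × 1.534⁵ = 6.8634rem
Difference: 6.8634 − 3.4007 = 3.4627rem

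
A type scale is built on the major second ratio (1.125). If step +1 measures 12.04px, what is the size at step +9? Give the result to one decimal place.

Moving from step +1 to step +9 is 8 steps up, so multiply by r⁸.
12.04 × 1.125⁸ = 12.04 × 2.56578 ≈ 30.892

30.9px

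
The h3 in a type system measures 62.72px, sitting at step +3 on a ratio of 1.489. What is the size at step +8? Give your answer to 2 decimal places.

459.07px

62.72 × 1.489⁵ = 62.72 × 7.31937 ≈ 459.071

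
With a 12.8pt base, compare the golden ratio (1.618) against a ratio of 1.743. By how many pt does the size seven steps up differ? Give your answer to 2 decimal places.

Golden ratio: 12.8 × 1.618⁷ = 371.5862pt
At 1.743: 12.8 × 1.743⁷ = 625.5927pt
Difference: 625.5927 − 371.5862 = 254.0065pt

254.01pt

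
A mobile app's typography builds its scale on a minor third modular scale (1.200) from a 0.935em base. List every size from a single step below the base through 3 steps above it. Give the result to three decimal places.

Step -1: 0.935 ÷ 1.200 = 0.779
Step 0: 0.935em
Step 1: 0.935 × 1.200 = 1.122
Step 2: 0.935 × 1.200² = 1.346
Step 3: 0.935 × 1.200³ = 1.616

0.779em, 0.935em, 1.122em, 1.346em, 1.616em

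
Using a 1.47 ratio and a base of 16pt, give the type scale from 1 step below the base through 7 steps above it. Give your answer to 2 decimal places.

10.88pt, 16.00pt, 23.52pt, 34.57pt, 50.82pt, 74.71pt, 109.83pt, 161.44pt, 237.32pt

Step -1: 16.0 ÷ 1.47 = 10.88
Step 0: 16pt
Step 1: 16.0 × 1.47 = 23.52
Step 2: 16.0 × 1.47² = 34.57
Step 3: 16.0 × 1.47³ = 50.82
Step 4: 16.0 × 1.47⁴ = 74.71
Step 5: 16.0 × 1.47⁵ = 109.83
Step 6: 16.0 × 1.47⁶ = 161.44
Step 7: 16.0 × 1.47⁷ = 237.32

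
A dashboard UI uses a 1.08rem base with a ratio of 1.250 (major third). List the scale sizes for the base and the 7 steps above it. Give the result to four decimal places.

1.0800rem, 1.3500rem, 1.6875rem, 2.1094rem, 2.6367rem, 3.2959rem, 4.1199rem, 5.1498rem

Step 0: 1.08rem
Step 1: 1.08 × 1.250 = 1.3500
Step 2: 1.08 × 1.250² = 1.6875
Step 3: 1.08 × 1.250³ = 2.1094
Step 4: 1.08 × 1.250⁴ = 2.6367
Step 5: 1.08 × 1.250⁵ = 3.2959
Step 6: 1.08 × 1.250⁶ = 4.1199
Step 7: 1.08 × 1.250⁷ = 5.1498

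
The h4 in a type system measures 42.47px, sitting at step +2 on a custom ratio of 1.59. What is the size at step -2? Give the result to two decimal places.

6.64px

The gap is -2 − (2) = -4 steps, so the factor is 1.59^-4.
42.47 ÷ 1.59⁴ = 42.47 ÷ 6.39129 ≈ 6.645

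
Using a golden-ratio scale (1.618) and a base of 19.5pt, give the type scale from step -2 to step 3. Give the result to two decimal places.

Step -2: 19.5 ÷ 1.618² = 7.45
Step -1: 19.5 ÷ 1.618 = 12.05
Step 0: 19.5pt
Step 1: 19.5 × 1.618 = 31.55
Step 2: 19.5 × 1.618² = 51.05
Step 3: 19.5 × 1.618³ = 82.60

7.45pt, 12.05pt, 19.50pt, 31.55pt, 51.05pt, 82.60pt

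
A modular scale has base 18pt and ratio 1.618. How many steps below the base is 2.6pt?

1.618ⁿ = 18 / 2.6 = 6.9231
n = ln(6.9231) / ln(1.618) = 1.9349 / 0.4812 ≈ 4.02

4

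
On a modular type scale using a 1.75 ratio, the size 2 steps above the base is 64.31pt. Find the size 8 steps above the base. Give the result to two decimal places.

Moving from step +2 to step +8 is 6 steps up, so multiply by r⁶.
64.31 × 1.75⁶ = 64.31 × 28.72290 ≈ 1847.170

1847.17pt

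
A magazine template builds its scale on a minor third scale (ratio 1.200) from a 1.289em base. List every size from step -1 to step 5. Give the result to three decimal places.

Step -1: 1.289 ÷ 1.200 = 1.074
Step 0: 1.289em
Step 1: 1.289 × 1.200 = 1.547
Step 2: 1.289 × 1.200² = 1.856
Step 3: 1.289 × 1.200³ = 2.227
Step 4: 1.289 × 1.200⁴ = 2.673
Step 5: 1.289 × 1.200⁵ = 3.207

1.074em, 1.289em, 1.547em, 1.856em, 2.227em, 2.673em, 3.207em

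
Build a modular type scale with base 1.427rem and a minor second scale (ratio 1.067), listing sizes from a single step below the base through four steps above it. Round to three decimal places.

1.337rem, 1.427rem, 1.523rem, 1.625rem, 1.733rem, 1.850rem

Step -1: 1.427 ÷ 1.067 = 1.337
Step 0: 1.427rem
Step 1: 1.427 × 1.067 = 1.523
Step 2: 1.427 × 1.067² = 1.625
Step 3: 1.427 × 1.067³ = 1.733
Step 4: 1.427 × 1.067⁴ = 1.850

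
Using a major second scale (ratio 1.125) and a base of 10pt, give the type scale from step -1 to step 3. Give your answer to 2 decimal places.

8.89pt, 10.00pt, 11.25pt, 12.66pt, 14.24pt

Step -1: 10.0 ÷ 1.125 = 8.89
Step 0: 10pt
Step 1: 10.0 × 1.125 = 11.25
Step 2: 10.0 × 1.125² = 12.66
Step 3: 10.0 × 1.125³ = 14.24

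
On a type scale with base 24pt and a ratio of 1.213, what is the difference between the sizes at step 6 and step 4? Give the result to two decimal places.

24.49pt

Step 4: 24.0 × 1.213⁴ = 51.9582pt
Step 6: 24.0 × 1.213⁶ = 76.4497pt
Difference: 76.4497 − 51.9582 = 24.4915pt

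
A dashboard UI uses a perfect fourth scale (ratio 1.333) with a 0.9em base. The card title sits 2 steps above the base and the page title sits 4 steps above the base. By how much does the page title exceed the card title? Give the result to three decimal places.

1.242em

Step 2: 0.9 × 1.333² = 1.59920em
Step 4: 0.9 × 1.333⁴ = 2.84160em
Difference: 2.84160 − 1.59920 = 1.24240em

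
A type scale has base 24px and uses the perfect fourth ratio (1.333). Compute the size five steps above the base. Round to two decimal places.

101.01px

24.0 × 1.333⁵ = 24.0 × 4.20873 ≈ 101.01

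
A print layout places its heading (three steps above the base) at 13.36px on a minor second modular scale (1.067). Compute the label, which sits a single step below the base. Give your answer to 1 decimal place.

13.36 ÷ 1.067⁴ = 13.36 ÷ 1.29616 ≈ 10.307

10.3px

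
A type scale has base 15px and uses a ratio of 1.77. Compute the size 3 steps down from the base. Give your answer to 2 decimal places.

2.71px

Each step on a modular scale multiplies by the ratio, so the size n steps from the base is base × ratioⁿ.
15.0 ÷ 1.77³ = 15.0 ÷ 5.54523 ≈ 2.71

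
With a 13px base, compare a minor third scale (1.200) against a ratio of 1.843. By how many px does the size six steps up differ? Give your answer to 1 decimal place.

Minor third: 13.0 × 1.200⁶ = 38.818px
At 1.843: 13.0 × 1.843⁶ = 509.443px
Difference: 509.443 − 38.818 = 470.625px

470.6px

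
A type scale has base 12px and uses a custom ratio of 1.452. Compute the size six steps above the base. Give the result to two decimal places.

A modular type scale is a geometric sequence: sizeₙ = base × rⁿ.
12.0 × 1.452⁶ = 12.0 × 9.37130 ≈ 112.46

112.46px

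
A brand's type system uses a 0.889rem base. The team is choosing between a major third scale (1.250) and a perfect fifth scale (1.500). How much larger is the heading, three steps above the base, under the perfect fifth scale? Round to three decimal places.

1.264rem

Major third: 0.889 × 1.250³ = 1.73633rem
Perfect fifth: 0.889 × 1.500³ = 3.00038rem
Difference: 3.00038 − 1.73633 = 1.26405rem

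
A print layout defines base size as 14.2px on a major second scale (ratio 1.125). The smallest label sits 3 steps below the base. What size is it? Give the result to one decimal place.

10.0px

14.2 ÷ 1.125³ = 14.2 ÷ 1.42383 ≈ 9.97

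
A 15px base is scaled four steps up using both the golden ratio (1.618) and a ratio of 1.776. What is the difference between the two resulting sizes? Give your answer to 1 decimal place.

46.4px

Golden ratio: 15.0 × 1.618⁴ = 102.803px
At 1.776: 15.0 × 1.776⁴ = 149.232px
Difference: 149.232 − 102.803 = 46.429px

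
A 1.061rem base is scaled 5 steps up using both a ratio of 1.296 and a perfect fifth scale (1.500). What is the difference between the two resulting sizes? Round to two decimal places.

At 1.296: 1.061 × 1.296⁵ = 3.8792rem
Perfect fifth: 1.061 × 1.500⁵ = 8.0570rem
Difference: 8.0570 − 3.8792 = 4.1778rem

4.18rem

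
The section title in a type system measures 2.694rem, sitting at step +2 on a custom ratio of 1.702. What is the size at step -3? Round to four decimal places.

2.694 ÷ 1.702⁵ = 2.694 ÷ 14.28229 ≈ 0.1886

0.1886rem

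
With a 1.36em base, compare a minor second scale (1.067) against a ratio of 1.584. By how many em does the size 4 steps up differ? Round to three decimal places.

6.799em

Minor second: 1.36 × 1.067⁴ = 1.76277em
At 1.584: 1.36 × 1.584⁴ = 8.56169em
Difference: 8.56169 − 1.76277 = 6.79892em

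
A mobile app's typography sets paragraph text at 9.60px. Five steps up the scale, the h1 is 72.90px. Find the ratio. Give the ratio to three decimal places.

r⁵ = 72.90 / 9.60, so r = (72.90/9.60)^(1/5).
r = 7.5938^(1/5) ≈ 1.5000

1.500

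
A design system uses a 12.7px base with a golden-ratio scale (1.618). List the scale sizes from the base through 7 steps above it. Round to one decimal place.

Step 0: 12.7px
Step 1: 12.7 × 1.618 = 20.5
Step 2: 12.7 × 1.618² = 33.2
Step 3: 12.7 × 1.618³ = 53.8
Step 4: 12.7 × 1.618⁴ = 87.0
Step 5: 12.7 × 1.618⁵ = 140.8
Step 6: 12.7 × 1.618⁶ = 227.9
Step 7: 12.7 × 1.618⁷ = 368.7

12.7px, 20.5px, 33.2px, 53.8px, 87.0px, 140.8px, 227.9px, 368.7px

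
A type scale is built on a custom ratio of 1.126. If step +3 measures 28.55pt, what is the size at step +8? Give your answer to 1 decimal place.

28.55 × 1.126⁵ = 28.55 × 1.81006 ≈ 51.677

51.7pt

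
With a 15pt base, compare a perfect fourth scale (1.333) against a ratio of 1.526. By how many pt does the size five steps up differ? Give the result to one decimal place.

61.0pt

Perfect fourth: 15.0 × 1.333⁵ = 63.131pt
At 1.526: 15.0 × 1.526⁵ = 124.126pt
Difference: 124.126 − 63.131 = 60.995pt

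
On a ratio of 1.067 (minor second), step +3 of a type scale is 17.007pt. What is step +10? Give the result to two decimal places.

Moving from step +3 to step +10 is 7 steps up, so multiply by r⁷.
17.007 × 1.067⁷ = 17.007 × 1.57453 ≈ 26.778

26.78pt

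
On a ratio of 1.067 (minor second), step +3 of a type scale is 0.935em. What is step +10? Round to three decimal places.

0.935 × 1.067⁷ = 0.935 × 1.57453 ≈ 1.472

1.472em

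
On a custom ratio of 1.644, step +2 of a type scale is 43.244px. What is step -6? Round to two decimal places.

Moving from step +2 to step -6 is 8 steps down, so divide by r⁸.
43.244 ÷ 1.644⁸ = 43.244 ÷ 53.35984 ≈ 0.810

0.81px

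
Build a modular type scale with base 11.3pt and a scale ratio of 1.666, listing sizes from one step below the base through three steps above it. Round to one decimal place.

6.8pt, 11.3pt, 18.8pt, 31.4pt, 52.3pt

Step -1: 11.3 ÷ 1.666 = 6.8
Step 0: 11.3pt
Step 1: 11.3 × 1.666 = 18.8
Step 2: 11.3 × 1.666² = 31.4
Step 3: 11.3 × 1.666³ = 52.3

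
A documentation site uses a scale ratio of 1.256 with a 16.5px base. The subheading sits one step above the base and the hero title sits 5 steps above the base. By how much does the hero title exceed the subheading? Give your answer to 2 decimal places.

30.85px

Step 1: 16.5 × 1.256 = 20.7240px
Step 5: 16.5 × 1.256⁵ = 51.5742px
Difference: 51.5742 − 20.7240 = 30.8502px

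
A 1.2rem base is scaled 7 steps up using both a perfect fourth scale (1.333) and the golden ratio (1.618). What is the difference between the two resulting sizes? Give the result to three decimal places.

25.862rem

Perfect fourth: 1.2 × 1.333⁷ = 8.97413rem
Golden ratio: 1.2 × 1.618⁷ = 34.83621rem
Difference: 34.83621 − 8.97413 = 25.86208rem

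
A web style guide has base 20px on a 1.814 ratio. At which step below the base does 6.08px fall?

1.814ⁿ = 20 / 6.08 = 3.2895
n = ln(3.2895) / ln(1.814) = 1.1907 / 0.5955 ≈ 2.00

2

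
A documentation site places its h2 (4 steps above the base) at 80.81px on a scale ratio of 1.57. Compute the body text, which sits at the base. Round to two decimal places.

13.30px

80.81 ÷ 1.57⁴ = 80.81 ÷ 6.07573 ≈ 13.300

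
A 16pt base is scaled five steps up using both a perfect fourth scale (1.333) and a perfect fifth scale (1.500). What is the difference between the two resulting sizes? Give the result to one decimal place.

Perfect fourth: 16.0 × 1.333⁵ = 67.340pt
Perfect fifth: 16.0 × 1.500⁵ = 121.500pt
Difference: 121.500 − 67.340 = 54.160pt

54.2pt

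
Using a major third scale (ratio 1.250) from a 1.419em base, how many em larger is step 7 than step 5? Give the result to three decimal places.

Step 5: 1.419 × 1.250⁵ = 4.33044em
Step 7: 1.419 × 1.250⁷ = 6.76632em
Difference: 6.76632 − 4.33044 = 2.43588em

2.436em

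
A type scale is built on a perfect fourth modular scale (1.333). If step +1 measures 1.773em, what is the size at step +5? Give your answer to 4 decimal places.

5.5980em

1.773 × 1.333⁴ = 1.773 × 3.15733 ≈ 5.5980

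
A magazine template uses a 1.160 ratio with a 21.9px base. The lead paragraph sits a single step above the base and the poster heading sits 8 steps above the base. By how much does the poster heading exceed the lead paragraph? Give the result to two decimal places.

Step 1: 21.9 × 1.160 = 25.4040px
Step 8: 21.9 × 1.160⁸ = 71.7973px
Difference: 71.7973 − 25.4040 = 46.3933px

46.39px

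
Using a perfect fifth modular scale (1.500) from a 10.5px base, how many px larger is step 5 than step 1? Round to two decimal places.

63.98px

Step 1: 10.5 × 1.500 = 15.7500px
Step 5: 10.5 × 1.500⁵ = 79.7344px
Difference: 79.7344 − 15.7500 = 63.9844px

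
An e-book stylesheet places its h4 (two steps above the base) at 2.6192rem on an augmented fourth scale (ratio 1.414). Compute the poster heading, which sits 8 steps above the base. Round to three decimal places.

The gap is 8 − (2) = 6 steps, so the factor is 1.414^6.
2.6192 × 1.414⁶ = 2.6192 × 7.99275 ≈ 20.935

20.935rem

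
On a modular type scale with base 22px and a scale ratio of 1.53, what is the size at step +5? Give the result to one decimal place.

184.5px

A modular type scale is a geometric sequence: sizeₙ = base × rⁿ.
22.0 × 1.53⁵ = 22.0 × 8.38411 ≈ 184.45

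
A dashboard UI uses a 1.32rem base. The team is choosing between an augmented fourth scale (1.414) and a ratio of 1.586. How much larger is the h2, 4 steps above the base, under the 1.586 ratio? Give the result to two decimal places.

3.08rem

Augmented fourth: 1.32 × 1.414⁴ = 5.2768rem
At 1.586: 1.32 × 1.586⁴ = 8.3519rem
Difference: 8.3519 − 5.2768 = 3.0751rem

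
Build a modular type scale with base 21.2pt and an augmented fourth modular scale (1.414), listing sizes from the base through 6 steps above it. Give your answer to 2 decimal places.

21.20pt, 29.98pt, 42.39pt, 59.94pt, 84.75pt, 119.83pt, 169.45pt

Step 0: 21.2pt
Step 1: 21.2 × 1.414 = 29.98
Step 2: 21.2 × 1.414² = 42.39
Step 3: 21.2 × 1.414³ = 59.94
Step 4: 21.2 × 1.414⁴ = 84.75
Step 5: 21.2 × 1.414⁵ = 119.83
Step 6: 21.2 × 1.414⁶ = 169.45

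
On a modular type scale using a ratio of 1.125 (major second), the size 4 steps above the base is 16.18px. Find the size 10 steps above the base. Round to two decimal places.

16.18 × 1.125⁶ = 16.18 × 2.02729 ≈ 32.801

32.80px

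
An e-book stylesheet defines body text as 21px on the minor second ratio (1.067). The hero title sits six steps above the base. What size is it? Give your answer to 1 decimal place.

A modular type scale is a geometric sequence: sizeₙ = base × rⁿ.
21.0 × 1.067⁶ = 21.0 × 1.47566 ≈ 30.99

31.0px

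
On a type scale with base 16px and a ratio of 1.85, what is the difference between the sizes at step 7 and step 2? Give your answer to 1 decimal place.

1131.9px

Step 2: 16.0 × 1.85² = 54.760px
Step 7: 16.0 × 1.85⁷ = 1186.648px
Difference: 1186.648 − 54.760 = 1131.888px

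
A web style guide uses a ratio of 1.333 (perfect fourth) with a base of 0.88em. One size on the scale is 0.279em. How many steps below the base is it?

4

1.333ⁿ = 0.88 / 0.279 = 3.1541
n = ln(3.1541) / ln(1.333) = 1.1487 / 0.2874 ≈ 4.00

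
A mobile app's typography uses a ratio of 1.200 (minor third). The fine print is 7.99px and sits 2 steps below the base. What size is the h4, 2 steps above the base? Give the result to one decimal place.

The gap is 2 − (-2) = 4 steps, so the factor is 1.200^4.
7.99 × 1.200⁴ = 7.99 × 2.07360 ≈ 16.568

16.6px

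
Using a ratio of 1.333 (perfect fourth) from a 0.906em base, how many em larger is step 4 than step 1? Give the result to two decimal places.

Step 1: 0.906 × 1.333 = 1.2077em
Step 4: 0.906 × 1.333⁴ = 2.8605em
Difference: 2.8605 − 1.2077 = 1.6528em

1.65em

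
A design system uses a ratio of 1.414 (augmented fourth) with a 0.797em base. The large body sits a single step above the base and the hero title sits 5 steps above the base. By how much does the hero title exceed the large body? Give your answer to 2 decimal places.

Step 1: 0.797 × 1.414 = 1.1270em
Step 5: 0.797 × 1.414⁵ = 4.5051em
Difference: 4.5051 − 1.1270 = 3.3781em

3.38em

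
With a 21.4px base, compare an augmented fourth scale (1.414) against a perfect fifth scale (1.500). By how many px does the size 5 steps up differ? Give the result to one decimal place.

Augmented fourth: 21.4 × 1.414⁵ = 120.965px
Perfect fifth: 21.4 × 1.500⁵ = 162.506px
Difference: 162.506 − 120.965 = 41.541px

41.5px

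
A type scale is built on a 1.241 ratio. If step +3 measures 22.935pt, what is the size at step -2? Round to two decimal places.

7.79pt

The gap is -2 − (3) = -5 steps, so the factor is 1.241^-5.
22.935 ÷ 1.241⁵ = 22.935 ÷ 2.94347 ≈ 7.792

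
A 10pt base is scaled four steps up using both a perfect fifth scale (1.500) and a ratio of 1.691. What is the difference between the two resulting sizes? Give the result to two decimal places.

Perfect fifth: 10.0 × 1.500⁴ = 50.6250pt
At 1.691: 10.0 × 1.691⁴ = 81.7663pt
Difference: 81.7663 − 50.6250 = 31.1413pt

31.14pt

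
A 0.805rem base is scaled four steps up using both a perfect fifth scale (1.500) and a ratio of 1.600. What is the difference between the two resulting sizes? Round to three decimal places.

1.200rem

Perfect fifth: 0.805 × 1.500⁴ = 4.07531rem
At 1.600: 0.805 × 1.600⁴ = 5.27565rem
Difference: 5.27565 − 4.07531 = 1.20034rem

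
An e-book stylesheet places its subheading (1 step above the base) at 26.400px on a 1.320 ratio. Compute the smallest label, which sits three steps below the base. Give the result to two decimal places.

8.70px

Moving from step +1 to step -3 is 4 steps down, so divide by r⁴.
26.400 ÷ 1.320⁴ = 26.400 ÷ 3.03596 ≈ 8.696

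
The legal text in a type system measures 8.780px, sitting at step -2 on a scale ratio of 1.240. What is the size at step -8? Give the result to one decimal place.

2.4px

Moving from step -2 to step -8 is 6 steps down, so divide by r⁶.
8.780 ÷ 1.240⁶ = 8.780 ÷ 3.63522 ≈ 2.415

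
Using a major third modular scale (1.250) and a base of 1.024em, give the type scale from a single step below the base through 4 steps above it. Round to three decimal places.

Step -1: 1.024 ÷ 1.250 = 0.819
Step 0: 1.024em
Step 1: 1.024 × 1.250 = 1.280
Step 2: 1.024 × 1.250² = 1.600
Step 3: 1.024 × 1.250³ = 2.000
Step 4: 1.024 × 1.250⁴ = 2.500

0.819em, 1.024em, 1.280em, 1.600em, 2.000em, 2.500em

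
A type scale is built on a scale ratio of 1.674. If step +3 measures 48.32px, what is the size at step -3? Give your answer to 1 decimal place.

2.2px

48.32 ÷ 1.674⁶ = 48.32 ÷ 22.00558 ≈ 2.196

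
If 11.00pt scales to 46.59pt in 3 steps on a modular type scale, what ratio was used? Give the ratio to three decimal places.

1.618

r³ = 46.59 / 11.00, so r = (46.59/11.00)^(1/3).
r = 4.2355^(1/3) ≈ 1.6180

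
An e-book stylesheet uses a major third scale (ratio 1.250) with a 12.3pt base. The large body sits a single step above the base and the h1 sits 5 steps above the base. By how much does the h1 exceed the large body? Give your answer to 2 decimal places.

Step 1: 12.3 × 1.250 = 15.3750pt
Step 5: 12.3 × 1.250⁵ = 37.5366pt
Difference: 37.5366 − 15.3750 = 22.1616pt

22.16pt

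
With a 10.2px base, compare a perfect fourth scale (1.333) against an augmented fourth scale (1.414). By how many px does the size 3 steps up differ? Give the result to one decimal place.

4.7px

Perfect fourth: 10.2 × 1.333³ = 24.160px
Augmented fourth: 10.2 × 1.414³ = 28.837px
Difference: 28.837 − 24.160 = 4.677px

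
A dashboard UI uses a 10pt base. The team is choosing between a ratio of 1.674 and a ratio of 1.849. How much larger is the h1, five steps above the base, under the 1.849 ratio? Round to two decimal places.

84.66pt

At 1.674: 10.0 × 1.674⁵ = 131.4550pt
At 1.849: 10.0 × 1.849⁵ = 216.1148pt
Difference: 216.1148 − 131.4550 = 84.6598pt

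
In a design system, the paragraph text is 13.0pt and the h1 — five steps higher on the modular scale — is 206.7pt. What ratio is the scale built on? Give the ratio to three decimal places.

1.739

r⁵ = 206.7 / 13.0, so r = (206.7/13.0)^(1/5).
r = 15.9000^(1/5) ≈ 1.7389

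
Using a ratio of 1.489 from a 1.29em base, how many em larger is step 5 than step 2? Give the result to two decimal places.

6.58em

Step 2: 1.29 × 1.489² = 2.8601em
Step 5: 1.29 × 1.489⁵ = 9.4420em
Difference: 9.4420 − 2.8601 = 6.5819em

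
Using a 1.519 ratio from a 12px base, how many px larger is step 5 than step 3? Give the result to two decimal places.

54.99px

Step 3: 12.0 × 1.519³ = 42.0586px
Step 5: 12.0 × 1.519⁵ = 97.0443px
Difference: 97.0443 − 42.0586 = 54.9857px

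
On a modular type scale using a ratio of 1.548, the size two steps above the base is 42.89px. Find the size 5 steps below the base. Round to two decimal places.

2.01px

The gap is -5 − (2) = -7 steps, so the factor is 1.548^-7.
42.89 ÷ 1.548⁷ = 42.89 ÷ 21.30084 ≈ 2.014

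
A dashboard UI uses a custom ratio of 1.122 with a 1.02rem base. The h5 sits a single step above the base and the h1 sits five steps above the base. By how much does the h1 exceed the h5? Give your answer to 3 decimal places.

Step 1: 1.02 × 1.122 = 1.14444rem
Step 5: 1.02 × 1.122⁵ = 1.81370rem
Difference: 1.81370 − 1.14444 = 0.66926rem

0.669rem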